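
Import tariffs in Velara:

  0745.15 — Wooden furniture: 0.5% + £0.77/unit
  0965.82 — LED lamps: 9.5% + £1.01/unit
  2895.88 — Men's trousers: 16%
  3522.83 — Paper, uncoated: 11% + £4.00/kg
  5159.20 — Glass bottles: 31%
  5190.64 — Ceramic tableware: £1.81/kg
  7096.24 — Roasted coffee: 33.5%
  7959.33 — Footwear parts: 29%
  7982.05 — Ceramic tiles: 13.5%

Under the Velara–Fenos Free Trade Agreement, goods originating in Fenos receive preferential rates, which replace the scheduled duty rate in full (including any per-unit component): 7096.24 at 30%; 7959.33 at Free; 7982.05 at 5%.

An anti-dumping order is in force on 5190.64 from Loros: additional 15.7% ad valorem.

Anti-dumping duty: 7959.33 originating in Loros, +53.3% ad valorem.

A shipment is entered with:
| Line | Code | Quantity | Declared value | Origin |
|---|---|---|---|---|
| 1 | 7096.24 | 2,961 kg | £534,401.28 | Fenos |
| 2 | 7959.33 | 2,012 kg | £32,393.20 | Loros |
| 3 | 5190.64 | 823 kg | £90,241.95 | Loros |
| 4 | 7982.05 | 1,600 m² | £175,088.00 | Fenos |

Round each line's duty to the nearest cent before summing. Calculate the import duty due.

£211,392.00

Line 1 (7096.24, Fenos, 2,961 kg, £534,401.28):
Base rate for 7096.24 is 33.5%.
Origin Fenos qualifies under the Velara–Fenos agreement and 7096.24 is covered: preferential rate 30% applies instead.
Duty = £534,401.28 × 30% = £160,320.38.
Line 2 (7959.33, Loros, 2,012 kg, £32,393.20):
Base rate for 7959.33 is 29%.
7959.33 has an FTA preferential rate, but origin Loros is not Fenos; base rate stands.
Additional duty on 7959.33 from Loros: +53.3%. Applied ad valorem rate: 29% + 53.3% = 82.3%.
Duty = £32,393.20 × 82.3% = £26,659.60.
Line 3 (5190.64, Loros, 823 kg, £90,241.95):
Base rate for 5190.64 is £1.81/kg.
Additional duty on 5190.64 from Loros: +15.7% ad valorem. Applied ad valorem rate = 15.7%.
Duty = £90,241.95 × 15.7% + 823 × £1.81 = £15,657.62.
Line 4 (7982.05, Fenos, 1,600 m², £175,088.00):
Base rate for 7982.05 is 13.5%.
Origin Fenos qualifies under the Velara–Fenos agreement and 7982.05 is covered: preferential rate 5% applies instead.
Duty = £175,088.00 × 5% = £8,754.40.
Total = £160,320.38 + £26,659.60 + £15,657.62 + £8,754.40 = £211,392.00.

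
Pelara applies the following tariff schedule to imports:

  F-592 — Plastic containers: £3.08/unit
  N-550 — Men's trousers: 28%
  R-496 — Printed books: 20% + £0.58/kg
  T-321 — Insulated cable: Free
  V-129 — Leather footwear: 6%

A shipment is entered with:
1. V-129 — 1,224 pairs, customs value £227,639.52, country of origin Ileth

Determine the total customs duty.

Line 1 (V-129, Ileth, 1,224 pairs, £227,639.52):
Base rate for V-129 is 6%.
Duty = £227,639.52 × 6% = £13,658.37.

£13,658.37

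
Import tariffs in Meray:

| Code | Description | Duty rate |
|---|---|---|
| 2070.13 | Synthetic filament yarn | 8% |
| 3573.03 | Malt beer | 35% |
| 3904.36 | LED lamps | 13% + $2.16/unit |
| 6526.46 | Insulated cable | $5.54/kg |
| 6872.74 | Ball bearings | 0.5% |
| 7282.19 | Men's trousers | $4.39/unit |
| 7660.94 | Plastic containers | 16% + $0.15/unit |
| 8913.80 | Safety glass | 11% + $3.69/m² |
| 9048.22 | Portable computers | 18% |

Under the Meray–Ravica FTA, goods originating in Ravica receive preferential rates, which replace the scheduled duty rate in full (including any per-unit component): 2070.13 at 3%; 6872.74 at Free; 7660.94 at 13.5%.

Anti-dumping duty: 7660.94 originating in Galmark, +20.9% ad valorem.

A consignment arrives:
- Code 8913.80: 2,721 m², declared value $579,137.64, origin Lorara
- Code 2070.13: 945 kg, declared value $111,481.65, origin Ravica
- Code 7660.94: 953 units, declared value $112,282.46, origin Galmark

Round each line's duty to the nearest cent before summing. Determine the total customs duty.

$118,665.26

Line 1 (8913.80, Lorara, 2,721 m², $579,137.64):
Base rate for 8913.80 is 11% + $3.69/m².
Duty = $579,137.64 × 11% + 2,721 × $3.69 = $73,745.63.
Line 2 (2070.13, Ravica, 945 kg, $111,481.65):
Base rate for 2070.13 is 8%.
Origin Ravica qualifies under the Meray–Ravica agreement and 2070.13 is covered: preferential rate 3% applies instead.
Duty = $111,481.65 × 3% = $3,344.45.
Line 3 (7660.94, Galmark, 953 units, $112,282.46):
Base rate for 7660.94 is 16% + $0.15/unit.
7660.94 has an FTA preferential rate, but origin Galmark is not Ravica; base rate stands.
Additional duty on 7660.94 from Galmark: +20.9%. Applied ad valorem rate: 16% + 20.9% = 36.9%.
Duty = $112,282.46 × 36.9% + 953 × $0.15 = $41,575.18.
Total = $73,745.63 + $3,344.45 + $41,575.18 = $118,665.26.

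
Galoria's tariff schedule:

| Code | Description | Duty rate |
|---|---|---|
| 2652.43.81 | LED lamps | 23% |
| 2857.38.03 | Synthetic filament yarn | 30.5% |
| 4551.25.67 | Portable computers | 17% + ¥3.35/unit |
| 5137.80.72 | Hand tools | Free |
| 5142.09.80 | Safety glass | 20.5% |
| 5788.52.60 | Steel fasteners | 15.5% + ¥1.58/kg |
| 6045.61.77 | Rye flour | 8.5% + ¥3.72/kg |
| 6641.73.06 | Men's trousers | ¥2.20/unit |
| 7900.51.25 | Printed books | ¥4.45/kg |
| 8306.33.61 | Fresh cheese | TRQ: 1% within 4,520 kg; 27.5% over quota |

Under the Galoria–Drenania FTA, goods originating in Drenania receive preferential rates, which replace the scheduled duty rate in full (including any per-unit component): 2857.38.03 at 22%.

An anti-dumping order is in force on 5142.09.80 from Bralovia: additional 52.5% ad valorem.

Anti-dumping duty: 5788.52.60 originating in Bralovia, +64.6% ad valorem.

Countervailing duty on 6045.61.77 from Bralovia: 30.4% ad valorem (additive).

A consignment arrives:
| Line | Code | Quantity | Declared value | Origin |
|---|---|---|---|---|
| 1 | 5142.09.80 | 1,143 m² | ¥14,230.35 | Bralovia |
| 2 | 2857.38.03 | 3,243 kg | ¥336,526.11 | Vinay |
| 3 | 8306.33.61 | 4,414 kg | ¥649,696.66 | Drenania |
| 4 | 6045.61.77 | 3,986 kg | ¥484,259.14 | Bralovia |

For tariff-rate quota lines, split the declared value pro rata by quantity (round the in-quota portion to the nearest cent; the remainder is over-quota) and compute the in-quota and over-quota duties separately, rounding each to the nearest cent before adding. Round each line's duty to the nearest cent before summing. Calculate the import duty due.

¥322,730.32

Line 1 (5142.09.80, Bralovia, 1,143 m², ¥14,230.35):
Base rate for 5142.09.80 is 20.5%.
Additional duty on 5142.09.80 from Bralovia: +52.5%. Applied ad valorem rate: 20.5% + 52.5% = 73%.
Duty = ¥14,230.35 × 73% = ¥10,388.16.
Line 2 (2857.38.03, Vinay, 3,243 kg, ¥336,526.11):
Base rate for 2857.38.03 is 30.5%.
2857.38.03 has an FTA preferential rate, but origin Vinay is not Drenania; base rate stands.
Duty = ¥336,526.11 × 30.5% = ¥102,640.46.
Line 3 (8306.33.61, Drenania, 4,414 kg, ¥649,696.66):
Code 8306.33.61 is under a tariff-rate quota (threshold 4,520 kg). Quantity 4,414 kg is within the quota, so the in-quota rate 1% applies to the full value.
Duty = ¥649,696.66 × 1% = ¥6,496.97.
Line 4 (6045.61.77, Bralovia, 3,986 kg, ¥484,259.14):
Base rate for 6045.61.77 is 8.5% + ¥3.72/kg.
Additional duty on 6045.61.77 from Bralovia: +30.4%. Applied ad valorem rate: 8.5% + 30.4% = 38.9%.
Duty = ¥484,259.14 × 38.9% + 3,986 × ¥3.72 = ¥203,204.73.
Total = ¥10,388.16 + ¥102,640.46 + ¥6,496.97 + ¥203,204.73 = ¥322,730.32.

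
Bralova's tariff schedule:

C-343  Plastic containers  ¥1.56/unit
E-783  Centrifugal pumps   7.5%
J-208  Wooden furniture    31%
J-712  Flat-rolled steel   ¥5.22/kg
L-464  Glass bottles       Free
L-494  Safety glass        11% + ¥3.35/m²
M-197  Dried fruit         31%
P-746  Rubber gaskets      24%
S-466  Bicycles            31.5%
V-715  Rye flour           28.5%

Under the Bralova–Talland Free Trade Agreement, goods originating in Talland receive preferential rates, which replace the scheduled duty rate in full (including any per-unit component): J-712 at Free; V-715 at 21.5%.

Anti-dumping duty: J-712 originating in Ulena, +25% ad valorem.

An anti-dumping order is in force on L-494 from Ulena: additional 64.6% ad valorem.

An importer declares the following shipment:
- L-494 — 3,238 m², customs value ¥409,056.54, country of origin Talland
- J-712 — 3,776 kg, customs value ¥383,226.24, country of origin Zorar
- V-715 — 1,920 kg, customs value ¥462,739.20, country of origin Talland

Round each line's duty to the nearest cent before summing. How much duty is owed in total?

Line 1 (L-494, Talland, 3,238 m², ¥409,056.54):
Base rate for L-494 is 11% + ¥3.35/m².
Origin Talland is the FTA partner but L-494 is not on the preference list; base rate stands.
The additional-duty order on L-494 targets Ulena, not Talland; it does not apply.
Duty = ¥409,056.54 × 11% + 3,238 × ¥3.35 = ¥55,843.52.
Line 2 (J-712, Zorar, 3,776 kg, ¥383,226.24):
Base rate for J-712 is ¥5.22/kg.
J-712 has an FTA preferential rate, but origin Zorar is not Talland; base rate stands.
The additional-duty order on J-712 targets Ulena, not Zorar; it does not apply.
Duty = 3,776 × ¥5.22 = ¥19,710.72.
Line 3 (V-715, Talland, 1,920 kg, ¥462,739.20):
Base rate for V-715 is 28.5%.
Origin Talland qualifies under the Bralova–Talland agreement and V-715 is covered: preferential rate 21.5% applies instead.
Duty = ¥462,739.20 × 21.5% = ¥99,488.93.
Total = ¥55,843.52 + ¥19,710.72 + ¥99,488.93 = ¥175,043.17.

¥175,043.17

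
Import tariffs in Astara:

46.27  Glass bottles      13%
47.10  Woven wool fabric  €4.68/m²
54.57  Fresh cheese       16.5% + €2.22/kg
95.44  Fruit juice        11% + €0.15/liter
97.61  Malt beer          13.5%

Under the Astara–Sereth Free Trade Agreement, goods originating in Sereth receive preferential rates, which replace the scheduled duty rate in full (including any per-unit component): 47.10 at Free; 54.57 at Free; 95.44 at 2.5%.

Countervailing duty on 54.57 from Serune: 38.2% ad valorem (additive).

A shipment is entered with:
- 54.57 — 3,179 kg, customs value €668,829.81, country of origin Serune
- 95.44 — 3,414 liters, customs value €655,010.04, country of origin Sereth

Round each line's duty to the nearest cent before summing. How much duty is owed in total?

€389,282.54

Line 1 (54.57, Serune, 3,179 kg, €668,829.81):
Base rate for 54.57 is 16.5% + €2.22/kg.
54.57 has an FTA preferential rate, but origin Serune is not Sereth; base rate stands.
Additional duty on 54.57 from Serune: +38.2%. Applied ad valorem rate: 16.5% + 38.2% = 54.7%.
Duty = €668,829.81 × 54.7% + 3,179 × €2.22 = €372,907.29.
Line 2 (95.44, Sereth, 3,414 liters, €655,010.04):
Base rate for 95.44 is 11% + €0.15/liter.
Origin Sereth qualifies under the Astara–Sereth agreement and 95.44 is covered: preferential rate 2.5% applies instead.
Duty = €655,010.04 × 2.5% = €16,375.25.
Total = €372,907.29 + €16,375.25 = €389,282.54.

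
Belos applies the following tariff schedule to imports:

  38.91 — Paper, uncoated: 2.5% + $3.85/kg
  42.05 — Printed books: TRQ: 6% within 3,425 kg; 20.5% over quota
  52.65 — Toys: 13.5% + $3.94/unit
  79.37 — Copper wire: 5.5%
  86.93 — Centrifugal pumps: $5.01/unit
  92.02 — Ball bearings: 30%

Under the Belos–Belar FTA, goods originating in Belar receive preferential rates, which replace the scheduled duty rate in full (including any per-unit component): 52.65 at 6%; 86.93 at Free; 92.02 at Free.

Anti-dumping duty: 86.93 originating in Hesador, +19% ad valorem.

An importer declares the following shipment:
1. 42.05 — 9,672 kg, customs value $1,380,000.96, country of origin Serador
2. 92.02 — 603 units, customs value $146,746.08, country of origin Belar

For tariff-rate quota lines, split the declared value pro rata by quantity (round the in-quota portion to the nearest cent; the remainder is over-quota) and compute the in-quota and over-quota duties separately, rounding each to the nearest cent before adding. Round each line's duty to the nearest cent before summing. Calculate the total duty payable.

Line 1 (42.05, Serador, 9,672 kg, $1,380,000.96):
Code 42.05 is under a tariff-rate quota (threshold 3,425 kg). In-quota: 3,425 kg at 6%; over-quota: 6,247 kg at 20.5%.
Pro-rata value split: in-quota = $1,380,000.96 × 3,425/9,672 = $488,679.00; over-quota = $1,380,000.96 − $488,679.00 = $891,321.96.
In-quota duty = $488,679.00 × 6% = $29,320.74. Over-quota duty = $891,321.96 × 20.5% = $182,721.00.
Line duty = $29,320.74 + $182,721.00 = $212,041.74.
Line 2 (92.02, Belar, 603 units, $146,746.08):
Base rate for 92.02 is 30%.
Origin Belar qualifies under the Belos–Belar agreement and 92.02 is covered: preferential rate Free applies instead.
Duty = $146,746.08 × 0% = $0.00.
Total = $212,041.74 + $0.00 = $212,041.74.

$212,041.74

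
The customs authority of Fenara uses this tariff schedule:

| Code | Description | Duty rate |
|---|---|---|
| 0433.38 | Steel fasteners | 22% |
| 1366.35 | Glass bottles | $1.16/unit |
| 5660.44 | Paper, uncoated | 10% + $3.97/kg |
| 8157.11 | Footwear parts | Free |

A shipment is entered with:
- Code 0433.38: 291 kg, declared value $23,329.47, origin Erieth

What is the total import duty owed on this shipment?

$5,132.48

Line 1 (0433.38, Erieth, 291 kg, $23,329.47):
Base rate for 0433.38 is 22%.
Duty = $23,329.47 × 22% = $5,132.48.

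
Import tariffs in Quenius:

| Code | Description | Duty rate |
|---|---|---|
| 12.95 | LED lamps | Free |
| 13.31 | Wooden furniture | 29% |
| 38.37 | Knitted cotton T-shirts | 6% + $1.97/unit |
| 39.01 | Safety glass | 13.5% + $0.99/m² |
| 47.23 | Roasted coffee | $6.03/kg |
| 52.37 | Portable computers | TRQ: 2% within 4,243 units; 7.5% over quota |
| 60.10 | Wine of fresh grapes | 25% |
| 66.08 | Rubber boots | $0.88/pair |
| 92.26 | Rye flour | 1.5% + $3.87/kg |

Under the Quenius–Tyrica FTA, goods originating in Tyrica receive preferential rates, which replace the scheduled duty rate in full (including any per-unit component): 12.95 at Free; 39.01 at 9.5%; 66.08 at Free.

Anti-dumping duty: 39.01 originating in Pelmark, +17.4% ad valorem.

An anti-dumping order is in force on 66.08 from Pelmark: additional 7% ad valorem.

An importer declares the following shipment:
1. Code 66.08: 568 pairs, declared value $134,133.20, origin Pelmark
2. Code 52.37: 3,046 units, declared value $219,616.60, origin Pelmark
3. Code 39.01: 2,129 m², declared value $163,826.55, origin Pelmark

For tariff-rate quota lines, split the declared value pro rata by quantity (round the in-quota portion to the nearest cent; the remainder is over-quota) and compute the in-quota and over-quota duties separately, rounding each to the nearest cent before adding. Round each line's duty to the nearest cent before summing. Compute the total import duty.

$67,011.60

Line 1 (66.08, Pelmark, 568 pairs, $134,133.20):
Base rate for 66.08 is $0.88/pair.
66.08 has an FTA preferential rate, but origin Pelmark is not Tyrica; base rate stands.
Additional duty on 66.08 from Pelmark: +7% ad valorem. Applied ad valorem rate = 7%.
Duty = $134,133.20 × 7% + 568 × $0.88 = $9,889.16.
Line 2 (52.37, Pelmark, 3,046 units, $219,616.60):
Code 52.37 is under a tariff-rate quota (threshold 4,243 units). Quantity 3,046 units is within the quota, so the in-quota rate 2% applies to the full value.
Duty = $219,616.60 × 2% = $4,392.33.
Line 3 (39.01, Pelmark, 2,129 m², $163,826.55):
Base rate for 39.01 is 13.5% + $0.99/m².
39.01 has an FTA preferential rate, but origin Pelmark is not Tyrica; base rate stands.
Additional duty on 39.01 from Pelmark: +17.4%. Applied ad valorem rate: 13.5% + 17.4% = 30.9%.
Duty = $163,826.55 × 30.9% + 2,129 × $0.99 = $52,730.11.
Total = $9,889.16 + $4,392.33 + $52,730.11 = $67,011.60.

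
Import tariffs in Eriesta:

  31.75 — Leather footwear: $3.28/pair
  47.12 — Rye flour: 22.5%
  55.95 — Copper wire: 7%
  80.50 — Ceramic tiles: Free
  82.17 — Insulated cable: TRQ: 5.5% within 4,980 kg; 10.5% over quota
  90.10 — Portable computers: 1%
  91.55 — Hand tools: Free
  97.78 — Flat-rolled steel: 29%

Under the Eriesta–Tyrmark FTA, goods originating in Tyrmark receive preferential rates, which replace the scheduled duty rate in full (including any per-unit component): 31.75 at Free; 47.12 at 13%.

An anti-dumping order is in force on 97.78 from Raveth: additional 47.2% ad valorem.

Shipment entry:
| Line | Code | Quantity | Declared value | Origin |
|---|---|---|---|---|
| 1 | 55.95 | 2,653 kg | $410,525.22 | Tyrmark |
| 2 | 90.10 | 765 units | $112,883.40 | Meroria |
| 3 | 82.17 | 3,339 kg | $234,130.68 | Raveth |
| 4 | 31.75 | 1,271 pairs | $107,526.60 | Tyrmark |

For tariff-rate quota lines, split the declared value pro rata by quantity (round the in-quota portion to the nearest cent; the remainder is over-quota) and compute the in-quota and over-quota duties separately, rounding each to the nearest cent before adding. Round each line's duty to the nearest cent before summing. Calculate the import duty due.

$42,742.79

Line 1 (55.95, Tyrmark, 2,653 kg, $410,525.22):
Base rate for 55.95 is 7%.
Origin Tyrmark is the FTA partner but 55.95 is not on the preference list; base rate stands.
Duty = $410,525.22 × 7% = $28,736.77.
Line 2 (90.10, Meroria, 765 units, $112,883.40):
Base rate for 90.10 is 1%.
Duty = $112,883.40 × 1% = $1,128.83.
Line 3 (82.17, Raveth, 3,339 kg, $234,130.68):
Code 82.17 is under a tariff-rate quota (threshold 4,980 kg). Quantity 3,339 kg is within the quota, so the in-quota rate 5.5% applies to the full value.
Duty = $234,130.68 × 5.5% = $12,877.19.
Line 4 (31.75, Tyrmark, 1,271 pairs, $107,526.60):
Base rate for 31.75 is $3.28/pair.
Origin Tyrmark qualifies under the Eriesta–Tyrmark agreement and 31.75 is covered: preferential rate Free applies instead.
Duty = $107,526.60 × 0% = $0.00.
Total = $28,736.77 + $1,128.83 + $12,877.19 + $0.00 = $42,742.79.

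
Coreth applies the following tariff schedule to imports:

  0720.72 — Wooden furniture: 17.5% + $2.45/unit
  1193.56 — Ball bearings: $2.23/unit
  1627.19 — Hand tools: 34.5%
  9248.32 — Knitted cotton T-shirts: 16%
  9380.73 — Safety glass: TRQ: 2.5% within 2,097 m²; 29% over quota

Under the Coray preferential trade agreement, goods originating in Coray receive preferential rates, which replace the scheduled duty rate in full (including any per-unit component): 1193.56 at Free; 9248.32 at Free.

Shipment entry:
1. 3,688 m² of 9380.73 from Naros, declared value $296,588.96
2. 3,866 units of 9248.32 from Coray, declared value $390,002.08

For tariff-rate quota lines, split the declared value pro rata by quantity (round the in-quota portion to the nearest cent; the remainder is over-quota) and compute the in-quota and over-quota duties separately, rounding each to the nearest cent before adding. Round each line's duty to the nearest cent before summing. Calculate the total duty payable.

Line 1 (9380.73, Naros, 3,688 m², $296,588.96):
Code 9380.73 is under a tariff-rate quota (threshold 2,097 m²). In-quota: 2,097 m² at 2.5%; over-quota: 1,591 m² at 29%.
Pro-rata value split: in-quota = $296,588.96 × 2,097/3,688 = $168,640.74; over-quota = $296,588.96 − $168,640.74 = $127,948.22.
In-quota duty = $168,640.74 × 2.5% = $4,216.02. Over-quota duty = $127,948.22 × 29% = $37,104.98.
Line duty = $4,216.02 + $37,104.98 = $41,321.00.
Line 2 (9248.32, Coray, 3,866 units, $390,002.08):
Base rate for 9248.32 is 16%.
Origin Coray qualifies under the Coreth–Coray agreement and 9248.32 is covered: preferential rate Free applies instead.
Duty = $390,002.08 × 0% = $0.00.
Total = $41,321.00 + $0.00 = $41,321.00.

$41,321.00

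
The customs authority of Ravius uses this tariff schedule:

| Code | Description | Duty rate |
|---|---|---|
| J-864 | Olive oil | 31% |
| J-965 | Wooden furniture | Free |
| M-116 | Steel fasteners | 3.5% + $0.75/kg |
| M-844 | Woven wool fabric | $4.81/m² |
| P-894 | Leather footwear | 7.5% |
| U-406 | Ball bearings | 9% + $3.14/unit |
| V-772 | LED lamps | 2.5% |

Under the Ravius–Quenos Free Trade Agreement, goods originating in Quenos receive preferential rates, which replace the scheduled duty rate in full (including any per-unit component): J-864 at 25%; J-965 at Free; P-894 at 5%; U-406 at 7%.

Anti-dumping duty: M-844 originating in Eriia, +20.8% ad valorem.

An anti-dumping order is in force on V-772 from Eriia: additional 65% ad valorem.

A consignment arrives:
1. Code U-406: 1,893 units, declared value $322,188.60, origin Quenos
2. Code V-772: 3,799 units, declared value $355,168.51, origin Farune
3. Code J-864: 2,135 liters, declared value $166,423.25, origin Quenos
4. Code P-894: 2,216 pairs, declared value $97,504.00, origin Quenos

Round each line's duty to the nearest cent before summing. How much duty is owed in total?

$77,913.42

Line 1 (U-406, Quenos, 1,893 units, $322,188.60):
Base rate for U-406 is 9% + $3.14/unit.
Origin Quenos qualifies under the Ravius–Quenos agreement and U-406 is covered: preferential rate 7% applies instead.
Duty = $322,188.60 × 7% = $22,553.20.
Line 2 (V-772, Farune, 3,799 units, $355,168.51):
Base rate for V-772 is 2.5%.
The additional-duty order on V-772 targets Eriia, not Farune; it does not apply.
Duty = $355,168.51 × 2.5% = $8,879.21.
Line 3 (J-864, Quenos, 2,135 liters, $166,423.25):
Base rate for J-864 is 31%.
Origin Quenos qualifies under the Ravius–Quenos agreement and J-864 is covered: preferential rate 25% applies instead.
Duty = $166,423.25 × 25% = $41,605.81.
Line 4 (P-894, Quenos, 2,216 pairs, $97,504.00):
Base rate for P-894 is 7.5%.
Origin Quenos qualifies under the Ravius–Quenos agreement and P-894 is covered: preferential rate 5% applies instead.
Duty = $97,504.00 × 5% = $4,875.20.
Total = $22,553.20 + $8,879.21 + $41,605.81 + $4,875.20 = $77,913.42.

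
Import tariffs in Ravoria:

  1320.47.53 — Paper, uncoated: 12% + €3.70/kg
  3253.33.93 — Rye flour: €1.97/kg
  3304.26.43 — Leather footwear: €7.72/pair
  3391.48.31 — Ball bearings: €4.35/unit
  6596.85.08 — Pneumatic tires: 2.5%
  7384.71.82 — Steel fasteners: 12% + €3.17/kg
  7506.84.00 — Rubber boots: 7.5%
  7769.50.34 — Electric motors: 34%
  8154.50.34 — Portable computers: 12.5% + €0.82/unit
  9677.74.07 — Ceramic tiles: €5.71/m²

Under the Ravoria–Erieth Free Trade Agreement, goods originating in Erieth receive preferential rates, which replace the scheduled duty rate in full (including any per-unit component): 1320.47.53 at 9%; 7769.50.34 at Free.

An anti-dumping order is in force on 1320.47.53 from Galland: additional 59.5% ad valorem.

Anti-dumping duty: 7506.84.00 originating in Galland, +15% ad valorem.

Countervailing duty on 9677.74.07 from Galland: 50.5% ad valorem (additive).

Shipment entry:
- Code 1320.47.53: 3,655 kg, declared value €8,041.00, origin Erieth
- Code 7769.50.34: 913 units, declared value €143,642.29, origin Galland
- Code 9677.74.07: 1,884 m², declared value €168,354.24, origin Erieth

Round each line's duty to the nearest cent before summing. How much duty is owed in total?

€60,319.71

Line 1 (1320.47.53, Erieth, 3,655 kg, €8,041.00):
Base rate for 1320.47.53 is 12% + €3.70/kg.
Origin Erieth qualifies under the Ravoria–Erieth agreement and 1320.47.53 is covered: preferential rate 9% applies instead.
The additional-duty order on 1320.47.53 targets Galland, not Erieth; it does not apply.
Duty = €8,041.00 × 9% = €723.69.
Line 2 (7769.50.34, Galland, 913 units, €143,642.29):
Base rate for 7769.50.34 is 34%.
7769.50.34 has an FTA preferential rate, but origin Galland is not Erieth; base rate stands.
Duty = €143,642.29 × 34% = €48,838.38.
Line 3 (9677.74.07, Erieth, 1,884 m², €168,354.24):
Base rate for 9677.74.07 is €5.71/m².
Origin Erieth is the FTA partner but 9677.74.07 is not on the preference list; base rate stands.
The additional-duty order on 9677.74.07 targets Galland, not Erieth; it does not apply.
Duty = 1,884 × €5.71 = €10,757.64.
Total = €723.69 + €48,838.38 + €10,757.64 = €60,319.71.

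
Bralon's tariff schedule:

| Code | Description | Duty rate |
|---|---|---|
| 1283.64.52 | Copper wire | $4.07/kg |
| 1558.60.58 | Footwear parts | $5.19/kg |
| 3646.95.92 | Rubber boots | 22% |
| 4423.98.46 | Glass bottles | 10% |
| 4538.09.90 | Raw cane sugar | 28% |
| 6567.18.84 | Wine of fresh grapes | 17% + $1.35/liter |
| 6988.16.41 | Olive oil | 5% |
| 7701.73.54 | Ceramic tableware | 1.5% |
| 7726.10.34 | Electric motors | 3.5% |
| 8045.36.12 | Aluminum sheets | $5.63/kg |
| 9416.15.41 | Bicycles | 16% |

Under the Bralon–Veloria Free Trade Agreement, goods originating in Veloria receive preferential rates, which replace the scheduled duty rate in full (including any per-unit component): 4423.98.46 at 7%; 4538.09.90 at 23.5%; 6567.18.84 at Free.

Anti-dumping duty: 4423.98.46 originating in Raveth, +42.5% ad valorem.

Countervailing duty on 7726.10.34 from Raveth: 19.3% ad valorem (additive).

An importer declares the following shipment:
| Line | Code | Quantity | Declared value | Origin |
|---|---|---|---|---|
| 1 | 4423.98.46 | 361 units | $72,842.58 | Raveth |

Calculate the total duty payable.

Line 1 (4423.98.46, Raveth, 361 units, $72,842.58):
Base rate for 4423.98.46 is 10%.
4423.98.46 has an FTA preferential rate, but origin Raveth is not Veloria; base rate stands.
Additional duty on 4423.98.46 from Raveth: +42.5%. Applied ad valorem rate: 10% + 42.5% = 52.5%.
Duty = $72,842.58 × 52.5% = $38,242.35.

$38,242.35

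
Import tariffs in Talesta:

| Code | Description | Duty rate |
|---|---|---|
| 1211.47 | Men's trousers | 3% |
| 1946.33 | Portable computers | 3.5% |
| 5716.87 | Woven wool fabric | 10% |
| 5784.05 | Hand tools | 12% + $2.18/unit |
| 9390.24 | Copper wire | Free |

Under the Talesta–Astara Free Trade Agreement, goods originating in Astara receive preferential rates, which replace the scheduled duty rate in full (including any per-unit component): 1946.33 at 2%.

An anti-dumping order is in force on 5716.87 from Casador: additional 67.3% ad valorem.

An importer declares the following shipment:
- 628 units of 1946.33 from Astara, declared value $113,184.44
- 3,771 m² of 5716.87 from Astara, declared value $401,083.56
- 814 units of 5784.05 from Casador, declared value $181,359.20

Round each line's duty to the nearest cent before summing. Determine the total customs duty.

$65,909.67

Line 1 (1946.33, Astara, 628 units, $113,184.44):
Base rate for 1946.33 is 3.5%.
Origin Astara qualifies under the Talesta–Astara agreement and 1946.33 is covered: preferential rate 2% applies instead.
Duty = $113,184.44 × 2% = $2,263.69.
Line 2 (5716.87, Astara, 3,771 m², $401,083.56):
Base rate for 5716.87 is 10%.
Origin Astara is the FTA partner but 5716.87 is not on the preference list; base rate stands.
The additional-duty order on 5716.87 targets Casador, not Astara; it does not apply.
Duty = $401,083.56 × 10% = $40,108.36.
Line 3 (5784.05, Casador, 814 units, $181,359.20):
Base rate for 5784.05 is 12% + $2.18/unit.
Duty = $181,359.20 × 12% + 814 × $2.18 = $23,537.62.
Total = $2,263.69 + $40,108.36 + $23,537.62 = $65,909.67.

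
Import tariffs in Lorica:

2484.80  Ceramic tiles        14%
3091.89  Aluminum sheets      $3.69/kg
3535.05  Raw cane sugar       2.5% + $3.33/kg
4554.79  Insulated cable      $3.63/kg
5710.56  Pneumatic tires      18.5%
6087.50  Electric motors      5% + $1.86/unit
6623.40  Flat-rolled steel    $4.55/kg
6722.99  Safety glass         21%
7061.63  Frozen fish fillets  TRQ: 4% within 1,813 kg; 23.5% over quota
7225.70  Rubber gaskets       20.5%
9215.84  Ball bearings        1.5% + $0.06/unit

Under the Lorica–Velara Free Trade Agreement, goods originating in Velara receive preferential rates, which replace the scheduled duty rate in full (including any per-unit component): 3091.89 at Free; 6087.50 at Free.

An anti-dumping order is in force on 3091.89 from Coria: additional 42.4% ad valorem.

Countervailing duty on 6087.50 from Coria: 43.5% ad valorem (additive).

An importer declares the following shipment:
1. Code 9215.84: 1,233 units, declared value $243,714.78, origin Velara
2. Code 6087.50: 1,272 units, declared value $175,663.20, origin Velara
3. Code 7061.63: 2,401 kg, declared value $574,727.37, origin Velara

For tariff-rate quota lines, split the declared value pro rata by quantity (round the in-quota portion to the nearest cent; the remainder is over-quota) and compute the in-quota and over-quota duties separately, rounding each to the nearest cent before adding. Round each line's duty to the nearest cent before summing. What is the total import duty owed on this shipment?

Line 1 (9215.84, Velara, 1,233 units, $243,714.78):
Base rate for 9215.84 is 1.5% + $0.06/unit.
Origin Velara is the FTA partner but 9215.84 is not on the preference list; base rate stands.
Duty = $243,714.78 × 1.5% + 1,233 × $0.06 = $3,729.70.
Line 2 (6087.50, Velara, 1,272 units, $175,663.20):
Base rate for 6087.50 is 5% + $1.86/unit.
Origin Velara qualifies under the Lorica–Velara agreement and 6087.50 is covered: preferential rate Free applies instead.
The additional-duty order on 6087.50 targets Coria, not Velara; it does not apply.
Duty = $175,663.20 × 0% = $0.00.
Line 3 (7061.63, Velara, 2,401 kg, $574,727.37):
Code 7061.63 is under a tariff-rate quota (threshold 1,813 kg). In-quota: 1,813 kg at 4%; over-quota: 588 kg at 23.5%.
Pro-rata value split: in-quota = $574,727.37 × 1,813/2,401 = $433,977.81; over-quota = $574,727.37 − $433,977.81 = $140,749.56.
In-quota duty = $433,977.81 × 4% = $17,359.11. Over-quota duty = $140,749.56 × 23.5% = $33,076.15.
Line duty = $17,359.11 + $33,076.15 = $50,435.26.
Total = $3,729.70 + $0.00 + $50,435.26 = $54,164.96.

$54,164.96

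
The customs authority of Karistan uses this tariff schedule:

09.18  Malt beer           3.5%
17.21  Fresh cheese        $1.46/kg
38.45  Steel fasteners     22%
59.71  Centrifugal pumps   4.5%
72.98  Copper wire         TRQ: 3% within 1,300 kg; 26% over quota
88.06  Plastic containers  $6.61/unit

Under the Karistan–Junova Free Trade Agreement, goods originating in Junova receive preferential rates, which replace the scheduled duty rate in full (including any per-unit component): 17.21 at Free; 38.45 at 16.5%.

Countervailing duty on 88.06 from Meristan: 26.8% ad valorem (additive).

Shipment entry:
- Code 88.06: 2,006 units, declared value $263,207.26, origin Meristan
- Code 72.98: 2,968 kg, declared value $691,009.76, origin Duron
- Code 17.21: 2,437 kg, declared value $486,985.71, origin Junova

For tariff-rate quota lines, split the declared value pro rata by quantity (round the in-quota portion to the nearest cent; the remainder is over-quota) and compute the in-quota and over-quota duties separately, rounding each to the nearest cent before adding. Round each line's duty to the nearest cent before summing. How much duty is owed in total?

Line 1 (88.06, Meristan, 2,006 units, $263,207.26):
Base rate for 88.06 is $6.61/unit.
Additional duty on 88.06 from Meristan: +26.8% ad valorem. Applied ad valorem rate = 26.8%.
Duty = $263,207.26 × 26.8% + 2,006 × $6.61 = $83,799.21.
Line 2 (72.98, Duron, 2,968 kg, $691,009.76):
Code 72.98 is under a tariff-rate quota (threshold 1,300 kg). In-quota: 1,300 kg at 3%; over-quota: 1,668 kg at 26%.
Pro-rata value split: in-quota = $691,009.76 × 1,300/2,968 = $302,666.00; over-quota = $691,009.76 − $302,666.00 = $388,343.76.
In-quota duty = $302,666.00 × 3% = $9,079.98. Over-quota duty = $388,343.76 × 26% = $100,969.38.
Line duty = $9,079.98 + $100,969.38 = $110,049.36.
Line 3 (17.21, Junova, 2,437 kg, $486,985.71):
Base rate for 17.21 is $1.46/kg.
Origin Junova qualifies under the Karistan–Junova agreement and 17.21 is covered: preferential rate Free applies instead.
Duty = $486,985.71 × 0% = $0.00.
Total = $83,799.21 + $110,049.36 + $0.00 = $193,848.57.

$193,848.57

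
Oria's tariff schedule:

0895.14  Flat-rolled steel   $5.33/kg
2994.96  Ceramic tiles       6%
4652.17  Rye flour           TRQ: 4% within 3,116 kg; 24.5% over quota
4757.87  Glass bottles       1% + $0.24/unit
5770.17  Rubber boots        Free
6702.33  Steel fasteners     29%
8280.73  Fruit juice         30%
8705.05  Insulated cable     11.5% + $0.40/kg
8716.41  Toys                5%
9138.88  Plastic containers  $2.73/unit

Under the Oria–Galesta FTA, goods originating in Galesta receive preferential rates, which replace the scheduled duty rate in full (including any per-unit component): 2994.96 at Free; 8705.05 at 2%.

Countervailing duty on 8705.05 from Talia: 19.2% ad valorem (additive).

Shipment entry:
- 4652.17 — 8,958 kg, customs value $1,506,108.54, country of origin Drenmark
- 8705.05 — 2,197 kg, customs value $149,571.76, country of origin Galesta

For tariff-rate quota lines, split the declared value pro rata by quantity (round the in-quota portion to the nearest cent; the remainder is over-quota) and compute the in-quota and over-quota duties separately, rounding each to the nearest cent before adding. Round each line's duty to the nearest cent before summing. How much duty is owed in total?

$264,589.95

Line 1 (4652.17, Drenmark, 8,958 kg, $1,506,108.54):
Code 4652.17 is under a tariff-rate quota (threshold 3,116 kg). In-quota: 3,116 kg at 4%; over-quota: 5,842 kg at 24.5%.
Pro-rata value split: in-quota = $1,506,108.54 × 3,116/8,958 = $523,893.08; over-quota = $1,506,108.54 − $523,893.08 = $982,215.46.
In-quota duty = $523,893.08 × 4% = $20,955.72. Over-quota duty = $982,215.46 × 24.5% = $240,642.79.
Line duty = $20,955.72 + $240,642.79 = $261,598.51.
Line 2 (8705.05, Galesta, 2,197 kg, $149,571.76):
Base rate for 8705.05 is 11.5% + $0.40/kg.
Origin Galesta qualifies under the Oria–Galesta agreement and 8705.05 is covered: preferential rate 2% applies instead.
The additional-duty order on 8705.05 targets Talia, not Galesta; it does not apply.
Duty = $149,571.76 × 2% = $2,991.44.
Total = $261,598.51 + $2,991.44 = $264,589.95.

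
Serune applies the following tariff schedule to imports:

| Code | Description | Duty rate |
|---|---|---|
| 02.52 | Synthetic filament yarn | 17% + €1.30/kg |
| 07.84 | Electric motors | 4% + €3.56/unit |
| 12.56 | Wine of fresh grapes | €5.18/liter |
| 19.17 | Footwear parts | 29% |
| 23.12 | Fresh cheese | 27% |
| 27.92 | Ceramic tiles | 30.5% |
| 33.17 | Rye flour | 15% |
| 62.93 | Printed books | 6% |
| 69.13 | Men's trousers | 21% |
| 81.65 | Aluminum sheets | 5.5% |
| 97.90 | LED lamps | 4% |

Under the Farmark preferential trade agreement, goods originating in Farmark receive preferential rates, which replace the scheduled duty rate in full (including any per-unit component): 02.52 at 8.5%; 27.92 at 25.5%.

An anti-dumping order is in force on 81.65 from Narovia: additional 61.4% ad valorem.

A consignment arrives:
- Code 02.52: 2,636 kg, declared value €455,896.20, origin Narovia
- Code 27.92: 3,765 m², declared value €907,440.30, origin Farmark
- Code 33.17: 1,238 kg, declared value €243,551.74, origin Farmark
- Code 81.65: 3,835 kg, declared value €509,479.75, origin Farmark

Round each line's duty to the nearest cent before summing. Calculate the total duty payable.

Line 1 (02.52, Narovia, 2,636 kg, €455,896.20):
Base rate for 02.52 is 17% + €1.30/kg.
02.52 has an FTA preferential rate, but origin Narovia is not Farmark; base rate stands.
Duty = €455,896.20 × 17% + 2,636 × €1.30 = €80,929.15.
Line 2 (27.92, Farmark, 3,765 m², €907,440.30):
Base rate for 27.92 is 30.5%.
Origin Farmark qualifies under the Serune–Farmark agreement and 27.92 is covered: preferential rate 25.5% applies instead.
Duty = €907,440.30 × 25.5% = €231,397.28.
Line 3 (33.17, Farmark, 1,238 kg, €243,551.74):
Base rate for 33.17 is 15%.
Origin Farmark is the FTA partner but 33.17 is not on the preference list; base rate stands.
Duty = €243,551.74 × 15% = €36,532.76.
Line 4 (81.65, Farmark, 3,835 kg, €509,479.75):
Base rate for 81.65 is 5.5%.
Origin Farmark is the FTA partner but 81.65 is not on the preference list; base rate stands.
The additional-duty order on 81.65 targets Narovia, not Farmark; it does not apply.
Duty = €509,479.75 × 5.5% = €28,021.39.
Total = €80,929.15 + €231,397.28 + €36,532.76 + €28,021.39 = €376,880.58.

€376,880.58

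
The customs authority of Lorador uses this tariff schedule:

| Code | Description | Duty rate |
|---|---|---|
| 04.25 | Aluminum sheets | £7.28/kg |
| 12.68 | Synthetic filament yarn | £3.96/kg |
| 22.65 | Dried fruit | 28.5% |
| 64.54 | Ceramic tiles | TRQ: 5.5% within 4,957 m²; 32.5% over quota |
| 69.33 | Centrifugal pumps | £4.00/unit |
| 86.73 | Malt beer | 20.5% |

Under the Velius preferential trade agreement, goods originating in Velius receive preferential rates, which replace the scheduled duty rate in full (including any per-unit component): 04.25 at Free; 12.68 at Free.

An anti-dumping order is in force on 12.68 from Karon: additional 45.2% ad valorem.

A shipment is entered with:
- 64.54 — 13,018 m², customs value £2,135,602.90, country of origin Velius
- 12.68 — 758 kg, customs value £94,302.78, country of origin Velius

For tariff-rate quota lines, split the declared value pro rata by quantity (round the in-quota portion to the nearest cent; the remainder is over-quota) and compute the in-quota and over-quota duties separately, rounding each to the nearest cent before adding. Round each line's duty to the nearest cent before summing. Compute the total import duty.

Line 1 (64.54, Velius, 13,018 m², £2,135,602.90):
Code 64.54 is under a tariff-rate quota (threshold 4,957 m²). In-quota: 4,957 m² at 5.5%; over-quota: 8,061 m² at 32.5%.
Pro-rata value split: in-quota = £2,135,602.90 × 4,957/13,018 = £813,195.85; over-quota = £2,135,602.90 − £813,195.85 = £1,322,407.05.
In-quota duty = £813,195.85 × 5.5% = £44,725.77. Over-quota duty = £1,322,407.05 × 32.5% = £429,782.29.
Line duty = £44,725.77 + £429,782.29 = £474,508.06.
Line 2 (12.68, Velius, 758 kg, £94,302.78):
Base rate for 12.68 is £3.96/kg.
Origin Velius qualifies under the Lorador–Velius agreement and 12.68 is covered: preferential rate Free applies instead.
The additional-duty order on 12.68 targets Karon, not Velius; it does not apply.
Duty = £94,302.78 × 0% = £0.00.
Total = £474,508.06 + £0.00 = £474,508.06.

£474,508.06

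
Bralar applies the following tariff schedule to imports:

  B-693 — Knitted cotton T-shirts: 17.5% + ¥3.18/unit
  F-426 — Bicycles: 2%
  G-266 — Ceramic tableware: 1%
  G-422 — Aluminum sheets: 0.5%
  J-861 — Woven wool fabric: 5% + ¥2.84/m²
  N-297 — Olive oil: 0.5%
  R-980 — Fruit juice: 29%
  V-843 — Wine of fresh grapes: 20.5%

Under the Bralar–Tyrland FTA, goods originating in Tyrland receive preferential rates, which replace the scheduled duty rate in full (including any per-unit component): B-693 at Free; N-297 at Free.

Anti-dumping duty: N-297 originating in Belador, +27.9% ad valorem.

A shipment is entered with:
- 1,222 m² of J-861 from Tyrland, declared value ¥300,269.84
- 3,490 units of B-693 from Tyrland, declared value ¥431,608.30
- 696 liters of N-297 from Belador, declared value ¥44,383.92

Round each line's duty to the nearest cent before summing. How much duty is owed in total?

Line 1 (J-861, Tyrland, 1,222 m², ¥300,269.84):
Base rate for J-861 is 5% + ¥2.84/m².
Origin Tyrland is the FTA partner but J-861 is not on the preference list; base rate stands.
Duty = ¥300,269.84 × 5% + 1,222 × ¥2.84 = ¥18,483.97.
Line 2 (B-693, Tyrland, 3,490 units, ¥431,608.30):
Base rate for B-693 is 17.5% + ¥3.18/unit.
Origin Tyrland qualifies under the Bralar–Tyrland agreement and B-693 is covered: preferential rate Free applies instead.
Duty = ¥431,608.30 × 0% = ¥0.00.
Line 3 (N-297, Belador, 696 liters, ¥44,383.92):
Base rate for N-297 is 0.5%.
N-297 has an FTA preferential rate, but origin Belador is not Tyrland; base rate stands.
Additional duty on N-297 from Belador: +27.9%. Applied ad valorem rate: 0.5% + 27.9% = 28.4%.
Duty = ¥44,383.92 × 28.4% = ¥12,605.03.
Total = ¥18,483.97 + ¥0.00 + ¥12,605.03 = ¥31,089.00.

¥31,089.00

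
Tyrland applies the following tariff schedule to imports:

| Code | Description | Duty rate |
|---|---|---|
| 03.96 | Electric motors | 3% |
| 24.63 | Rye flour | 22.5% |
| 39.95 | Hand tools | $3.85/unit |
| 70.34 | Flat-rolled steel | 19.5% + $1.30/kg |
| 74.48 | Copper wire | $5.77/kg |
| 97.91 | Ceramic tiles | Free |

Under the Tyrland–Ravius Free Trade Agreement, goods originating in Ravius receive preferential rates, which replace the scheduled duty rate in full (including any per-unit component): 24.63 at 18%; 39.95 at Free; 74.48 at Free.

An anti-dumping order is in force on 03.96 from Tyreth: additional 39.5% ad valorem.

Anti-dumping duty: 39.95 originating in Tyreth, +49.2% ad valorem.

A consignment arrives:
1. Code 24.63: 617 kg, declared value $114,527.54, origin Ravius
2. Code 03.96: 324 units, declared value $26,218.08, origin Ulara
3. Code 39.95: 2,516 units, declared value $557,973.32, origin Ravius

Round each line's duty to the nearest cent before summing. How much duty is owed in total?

Line 1 (24.63, Ravius, 617 kg, $114,527.54):
Base rate for 24.63 is 22.5%.
Origin Ravius qualifies under the Tyrland–Ravius agreement and 24.63 is covered: preferential rate 18% applies instead.
Duty = $114,527.54 × 18% = $20,614.96.
Line 2 (03.96, Ulara, 324 units, $26,218.08):
Base rate for 03.96 is 3%.
The additional-duty order on 03.96 targets Tyreth, not Ulara; it does not apply.
Duty = $26,218.08 × 3% = $786.54.
Line 3 (39.95, Ravius, 2,516 units, $557,973.32):
Base rate for 39.95 is $3.85/unit.
Origin Ravius qualifies under the Tyrland–Ravius agreement and 39.95 is covered: preferential rate Free applies instead.
The additional-duty order on 39.95 targets Tyreth, not Ravius; it does not apply.
Duty = $557,973.32 × 0% = $0.00.
Total = $20,614.96 + $786.54 + $0.00 = $21,401.50.

$21,401.50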